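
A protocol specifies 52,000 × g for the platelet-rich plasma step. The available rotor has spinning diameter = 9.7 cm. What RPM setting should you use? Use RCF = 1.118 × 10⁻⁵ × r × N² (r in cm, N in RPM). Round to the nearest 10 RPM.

r = 9.7 / 2 = 4.85 cm
RCF = 1.118 × 10⁻⁵ × r × N²
52,000 = 1.118 × 10⁻⁵ × 4.85 × N²
N² = 52,000 / (5.4223 × 10⁻⁵) = 959,002,637
N ≈ √959,002,637 ≈ 30,967.8

30970 RPM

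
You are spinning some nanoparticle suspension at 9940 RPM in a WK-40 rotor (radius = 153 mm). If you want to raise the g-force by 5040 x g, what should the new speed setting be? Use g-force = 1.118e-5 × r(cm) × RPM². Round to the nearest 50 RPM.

N₂ ≈ 11350 RPM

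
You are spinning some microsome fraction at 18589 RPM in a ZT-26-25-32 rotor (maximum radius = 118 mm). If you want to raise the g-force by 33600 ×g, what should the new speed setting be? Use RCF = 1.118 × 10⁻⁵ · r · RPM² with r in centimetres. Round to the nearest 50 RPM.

r = 118 mm = 11.8 cm
Current RCF = 1.118 × 10⁻⁵ × 11.8 × (18589)² = 1.118 × 10⁻⁵ × 11.8 × 345,550,921 ≈ 45,586.5 × g
Target RCF = 45,586.5 + 33,600 = 79,186.5 × g
N² = 79,186.5 / (13.1924 × 10⁻⁵) = 600,243,322
N ≈ √600,243,322 ≈ 24,499.9

N₂ ≈ 24500 RPM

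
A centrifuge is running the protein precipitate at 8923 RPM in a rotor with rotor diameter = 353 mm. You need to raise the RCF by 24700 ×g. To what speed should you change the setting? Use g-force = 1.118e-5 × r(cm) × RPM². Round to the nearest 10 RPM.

r = 353 mm / 2 = 176.5 mm = 17.65 cm
Current RCF = 1.118 × 10⁻⁵ × 17.65 × (8923)² = 1.118 × 10⁻⁵ × 17.65 × 79,619,929 ≈ 15,711.2 × g
Target RCF = 15,711.2 + 24,700 = 40,411.2 × g
N² = 40,411.2 / (19.7327 × 10⁻⁵) = 204,793,059
N ≈ √204,793,059 ≈ 14,310.6

≈ 14310 RPM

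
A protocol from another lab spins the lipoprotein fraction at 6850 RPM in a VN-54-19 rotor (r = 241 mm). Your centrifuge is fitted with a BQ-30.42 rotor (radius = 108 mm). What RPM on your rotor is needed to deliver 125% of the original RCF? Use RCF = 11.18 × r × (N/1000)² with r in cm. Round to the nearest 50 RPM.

11450 RPM

Original rotor: r = 241 mm = 24.1 cm
RCF = 11.18 × r × (N/1000)²
RCF_original = 11.18 × 24.1 × (6.85)² = 11.18 × 24.1 × 46.9225 ≈ 12,642.7 × g
Target RCF = 1.25 × 12,642.7 ≈ 15,803.4 × g
Your rotor: r = 108 mm = 10.8 cm
15,803.4 = 11.18 × 10.8 × (N/1000)²
(N/1000)² = 15,803.4 / 120.744 = 130.8835
N = 1000 × √130.8835 ≈ 11,440.4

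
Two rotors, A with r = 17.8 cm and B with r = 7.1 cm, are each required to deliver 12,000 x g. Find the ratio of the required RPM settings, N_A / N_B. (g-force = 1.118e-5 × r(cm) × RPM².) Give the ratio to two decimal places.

At fixed RCF, N ∝ 1/√r, so N_A/N_B = √(r_B/r_A) = √(7.1/17.8) = √0.398876 = 0.6316.

0.63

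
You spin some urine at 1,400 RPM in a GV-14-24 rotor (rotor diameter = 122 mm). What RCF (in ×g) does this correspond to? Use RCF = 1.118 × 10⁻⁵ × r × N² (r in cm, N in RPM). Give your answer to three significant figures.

r = 122 mm / 2 = 61 mm = 6.1 cm
RCF = 1.118 × 10⁻⁵ × 6.1 × (1400)² = 1.118 × 10⁻⁵ × 6.1 × 1,960,000 ≈ 133.7 × g

≈ 134 ×g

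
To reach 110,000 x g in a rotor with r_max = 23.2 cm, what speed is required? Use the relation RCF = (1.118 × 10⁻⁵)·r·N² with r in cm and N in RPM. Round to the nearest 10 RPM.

RCF = 1.118 × 10⁻⁵ × r × N²
110,000 = 1.118 × 10⁻⁵ × 23.2 × N²
N² = 110,000 / (25.9376 × 10⁻⁵) = 424,094,750
N ≈ √424,094,750 ≈ 20,593.6

N ≈ 20590 RPM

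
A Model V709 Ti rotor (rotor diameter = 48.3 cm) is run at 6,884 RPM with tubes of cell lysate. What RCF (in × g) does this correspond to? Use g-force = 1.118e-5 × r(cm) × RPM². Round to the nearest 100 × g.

r = 48.3 / 2 = 24.15 cm
RCF = 1.118 × 10⁻⁵ × r × N²
RCF = 1.118 × 10⁻⁵ × 24.15 × (6884)² = 1.118 × 10⁻⁵ × 24.15 × 47,389,456 ≈ 12,795 × g

RCF ≈ 12800 × g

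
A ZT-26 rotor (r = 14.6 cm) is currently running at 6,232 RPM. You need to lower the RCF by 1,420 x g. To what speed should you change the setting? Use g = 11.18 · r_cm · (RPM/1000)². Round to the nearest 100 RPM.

N₂ ≈ 5500 RPM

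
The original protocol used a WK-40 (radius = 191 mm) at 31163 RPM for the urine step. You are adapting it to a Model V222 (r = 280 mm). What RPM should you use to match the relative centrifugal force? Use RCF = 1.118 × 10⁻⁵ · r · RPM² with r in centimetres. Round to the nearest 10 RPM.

25740 RPM

Original rotor: r = 191 mm = 19.1 cm
RCF_original = 1.118 × 10⁻⁵ × 19.1 × (31163)² = 1.118 × 10⁻⁵ × 19.1 × 971,132,569 ≈ 207,373.7 × g
Your rotor: r = 280 mm = 28.0 cm
207,373.7 = 1.118 × 10⁻⁵ × 28 × N²
N² = 207,373.7 / (31.304 × 10⁻⁵) = 662,451,124
N ≈ √662,451,124 ≈ 25,738.1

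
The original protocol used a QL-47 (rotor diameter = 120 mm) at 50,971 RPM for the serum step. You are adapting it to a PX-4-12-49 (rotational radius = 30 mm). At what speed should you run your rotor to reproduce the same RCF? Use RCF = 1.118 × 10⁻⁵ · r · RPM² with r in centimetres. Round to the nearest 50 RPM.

Original rotor: r = 120 mm / 2 = 60 mm = 6 cm
RCF = 1.118 × 10⁻⁵ × r × N²
RCF_original = 1.118 × 10⁻⁵ × 6 × (50971)² = 1.118 × 10⁻⁵ × 6 × 2,598,042,841 ≈ 174,276.7 × g
Your rotor: r = 30 mm = 3.0 cm
174,276.7 = 1.118 × 10⁻⁵ × 3 × N²
N² = 174,276.7 / (3.354 × 10⁻⁵) = 5,196,085,271
N ≈ √5,196,085,271 ≈ 72,083.9

≈ 72100 RPM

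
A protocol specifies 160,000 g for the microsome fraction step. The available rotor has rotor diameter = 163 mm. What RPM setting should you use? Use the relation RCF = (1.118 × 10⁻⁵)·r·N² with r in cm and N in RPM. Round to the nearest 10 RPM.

r = 163 mm / 2 = 81.5 mm = 8.15 cm
RCF = 1.118 × 10⁻⁵ × r × N²
160,000 = 1.118 × 10⁻⁵ × 8.15 × N²
N² = 160,000 / (9.1117 × 10⁻⁵) = 1,755,984,064
N ≈ √1,755,984,064 ≈ 41,904.5

N ≈ 41900 RPM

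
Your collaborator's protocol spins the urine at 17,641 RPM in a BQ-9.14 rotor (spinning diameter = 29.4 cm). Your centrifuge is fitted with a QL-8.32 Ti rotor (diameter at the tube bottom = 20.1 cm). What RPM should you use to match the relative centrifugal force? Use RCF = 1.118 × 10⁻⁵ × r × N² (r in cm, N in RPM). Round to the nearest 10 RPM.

≈ 21340 RPM

Original rotor: r = 29.4 / 2 = 14.7 cm
RCF_original = 1.118 × 10⁻⁵ × 14.7 × (17641)² = 1.118 × 10⁻⁵ × 14.7 × 311,204,881 ≈ 51,145.3 × g
Your rotor: r = 20.1 / 2 = 10.05 cm
51,145.3 = 1.118 × 10⁻⁵ × 10.05 × N²
N² = 51,145.3 / (11.2359 × 10⁻⁵) = 455,195,400
N ≈ √455,195,400 ≈ 21,335.3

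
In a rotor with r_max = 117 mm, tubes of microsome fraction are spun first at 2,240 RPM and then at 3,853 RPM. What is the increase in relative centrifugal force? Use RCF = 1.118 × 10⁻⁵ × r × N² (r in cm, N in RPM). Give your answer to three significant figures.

r = 117 mm = 11.7 cm
RCF₁ = 1.118 × 10⁻⁵ × 11.7 × (2240)² = 1.118 × 10⁻⁵ × 11.7 × 5,017,600 ≈ 656.3 × g
RCF₂ = 1.118 × 10⁻⁵ × 11.7 × (3853)² = 1.118 × 10⁻⁵ × 11.7 × 14,845,609 ≈ 1,941.9 × g
Increase = 1,941.9 − 656.3 = 1,285.6

≈ 1290 g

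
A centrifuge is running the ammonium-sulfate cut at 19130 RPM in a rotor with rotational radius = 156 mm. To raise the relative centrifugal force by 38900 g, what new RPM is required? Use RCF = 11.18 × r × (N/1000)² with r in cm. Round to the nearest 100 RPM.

r = 156 mm = 15.6 cm
Current RCF = 11.18 × 15.6 × (19.13)² = 11.18 × 15.6 × 365.9569 ≈ 63,825.8 × g
Target RCF = 63,825.8 + 38,900 = 102,725.8 × g
(N/1000)² = 102,725.8 / 174.408 = 588.9971
N = 1000 × √588.9971 ≈ 24,269.3

≈ 24300 RPM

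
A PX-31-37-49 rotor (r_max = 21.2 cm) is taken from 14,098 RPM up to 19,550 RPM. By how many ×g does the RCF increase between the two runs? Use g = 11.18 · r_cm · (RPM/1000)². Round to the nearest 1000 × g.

RCF₁ = 11.18 × 21.2 × (14.098)² = 11.18 × 21.2 × 198.753604 ≈ 47,107.8 × g
RCF₂ = 11.18 × 21.2 × (19.55)² = 11.18 × 21.2 × 382.2025 ≈ 90,588.1 × g
Increase = 90,588.1 − 47,107.8 = 43,480.3

43000 ×g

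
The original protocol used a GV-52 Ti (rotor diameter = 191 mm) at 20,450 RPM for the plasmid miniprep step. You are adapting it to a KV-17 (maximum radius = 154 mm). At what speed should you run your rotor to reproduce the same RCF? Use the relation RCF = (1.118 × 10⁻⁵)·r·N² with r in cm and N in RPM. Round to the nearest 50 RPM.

Original rotor: r = 191 mm / 2 = 95.5 mm = 9.55 cm
RCF_original = 1.118 × 10⁻⁵ × 9.55 × (20450)² = 1.118 × 10⁻⁵ × 9.55 × 418,202,500 ≈ 44,651.1 × g
Your rotor: r = 154 mm = 15.4 cm
44,651.1 = 1.118 × 10⁻⁵ × 15.4 × N²
N² = 44,651.1 / (17.2172 × 10⁻⁵) = 259,340,079
N ≈ √259,340,079 ≈ 16,104.0

≈ 16100 RPM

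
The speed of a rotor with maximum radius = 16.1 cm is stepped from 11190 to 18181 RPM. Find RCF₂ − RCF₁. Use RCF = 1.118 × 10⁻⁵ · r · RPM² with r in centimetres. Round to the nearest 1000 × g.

RCF₁ = 1.118 × 10⁻⁵ × 16.1 × (11190)² = 1.118 × 10⁻⁵ × 16.1 × 125,216,100 ≈ 22,538.6 × g
RCF₂ = 1.118 × 10⁻⁵ × 16.1 × (18181)² = 1.118 × 10⁻⁵ × 16.1 × 330,548,761 ≈ 59,498.1 × g
Increase = 59,498.1 − 22,538.6 = 36,959.5

≈ 37000 ×g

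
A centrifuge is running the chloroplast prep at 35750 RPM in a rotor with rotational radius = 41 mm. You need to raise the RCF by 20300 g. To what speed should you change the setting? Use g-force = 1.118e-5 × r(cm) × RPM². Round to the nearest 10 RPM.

≈ 41480 RPM

r = 41 mm = 4.1 cm
Current RCF = 1.118 × 10⁻⁵ × 4.1 × (35750)² = 1.118 × 10⁻⁵ × 4.1 × 1,278,062,500 ≈ 58,583.8 × g
Target RCF = 58,583.8 + 20,300 = 78,883.8 × g
N² = 78,883.8 / (4.5838 × 10⁻⁵) = 1,720,925,869
N ≈ √1,720,925,869 ≈ 41,484.0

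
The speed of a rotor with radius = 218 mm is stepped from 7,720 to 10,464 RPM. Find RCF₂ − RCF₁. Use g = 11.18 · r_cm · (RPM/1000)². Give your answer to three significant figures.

12200 x g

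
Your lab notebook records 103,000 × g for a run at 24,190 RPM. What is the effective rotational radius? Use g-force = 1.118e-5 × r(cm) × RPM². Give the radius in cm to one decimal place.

15.7 cm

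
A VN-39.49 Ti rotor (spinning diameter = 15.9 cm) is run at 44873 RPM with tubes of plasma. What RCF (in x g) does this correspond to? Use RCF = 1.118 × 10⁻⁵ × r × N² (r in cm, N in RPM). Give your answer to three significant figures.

r = 15.9 / 2 = 7.95 cm
RCF = 1.118 × 10⁻⁵ × 7.95 × (44873)² = 1.118 × 10⁻⁵ × 7.95 × 2,013,586,129 ≈ 178,969.5 × g

179000 x g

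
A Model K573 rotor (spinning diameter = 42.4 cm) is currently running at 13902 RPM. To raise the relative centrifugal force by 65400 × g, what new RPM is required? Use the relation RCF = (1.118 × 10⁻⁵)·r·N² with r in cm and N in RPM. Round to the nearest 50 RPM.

r = 42.4 / 2 = 21.2 cm
Current RCF = 1.118 × 10⁻⁵ × 21.2 × (13902)² = 1.118 × 10⁻⁵ × 21.2 × 193,265,604 ≈ 45,807 × g
Target RCF = 45,807 + 65,400 = 111,207 × g
N² = 111,207 / (23.7016 × 10⁻⁵) = 469,196,172
N ≈ √469,196,172 ≈ 21,660.9

≈ 21650 RPM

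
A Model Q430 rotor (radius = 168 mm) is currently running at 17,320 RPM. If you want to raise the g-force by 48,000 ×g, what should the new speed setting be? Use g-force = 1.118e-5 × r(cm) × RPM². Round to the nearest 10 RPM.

N₂ ≈ 23570 RPM

r = 168 mm = 16.8 cm
Current RCF = 1.118 × 10⁻⁵ × 16.8 × (17320)² = 1.118 × 10⁻⁵ × 16.8 × 299,982,400 ≈ 56,343.9 × g
Target RCF = 56,343.9 + 48,000 = 104,343.9 × g
N² = 104,343.9 / (18.7824 × 10⁻⁵) = 555,540,825
N ≈ √555,540,825 ≈ 23,569.9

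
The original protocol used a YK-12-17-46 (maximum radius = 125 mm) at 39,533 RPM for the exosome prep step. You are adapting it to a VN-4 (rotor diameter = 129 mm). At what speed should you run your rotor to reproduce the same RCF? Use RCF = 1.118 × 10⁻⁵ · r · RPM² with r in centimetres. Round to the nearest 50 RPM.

55050 RPM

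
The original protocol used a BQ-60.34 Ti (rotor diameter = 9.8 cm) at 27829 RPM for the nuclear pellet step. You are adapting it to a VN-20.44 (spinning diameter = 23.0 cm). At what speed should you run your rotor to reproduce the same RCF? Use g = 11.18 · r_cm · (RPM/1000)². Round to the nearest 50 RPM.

18150 RPM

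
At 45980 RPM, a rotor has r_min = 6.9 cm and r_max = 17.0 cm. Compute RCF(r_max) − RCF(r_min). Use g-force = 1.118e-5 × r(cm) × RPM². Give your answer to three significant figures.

ΔRCF ≈ 239000 g

ΔRCF = 1.118 × 10⁻⁵ × (r_max − r_min) × N² = 1.118 × 10⁻⁵ × 10.1 × 2,114,160,400 ≈ 238,726.8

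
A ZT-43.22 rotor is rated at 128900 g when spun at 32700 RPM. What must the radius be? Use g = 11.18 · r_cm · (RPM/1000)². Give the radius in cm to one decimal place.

RCF = 11.18 × r × (N/1000)²
128900 = 11.18 × r × (32.7)²
r = 128900 / (11.18 × 1069.29) = 128900 / 11954.66 ≈ 10.782 cm

10.8 cm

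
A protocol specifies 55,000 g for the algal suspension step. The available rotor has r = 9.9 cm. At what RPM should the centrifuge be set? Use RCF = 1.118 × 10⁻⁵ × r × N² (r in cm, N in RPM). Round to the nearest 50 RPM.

≈ 22300 RPM

55,000 = 1.118 × 10⁻⁵ × 9.9 × N²
N² = 55,000 / (11.0682 × 10⁻⁵) = 496,919,102
N ≈ √496,919,102 ≈ 22,291.7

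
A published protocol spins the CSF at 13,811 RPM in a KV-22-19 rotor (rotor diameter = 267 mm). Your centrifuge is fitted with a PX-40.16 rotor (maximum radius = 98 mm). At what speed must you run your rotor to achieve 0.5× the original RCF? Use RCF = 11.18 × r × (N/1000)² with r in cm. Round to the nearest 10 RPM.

11400 RPM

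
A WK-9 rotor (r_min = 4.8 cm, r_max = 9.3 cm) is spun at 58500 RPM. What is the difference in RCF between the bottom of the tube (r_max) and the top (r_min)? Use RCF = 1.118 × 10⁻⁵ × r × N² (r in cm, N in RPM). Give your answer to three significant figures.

ΔRCF ≈ 172000 x g

RCF_max = 1.118 × 10⁻⁵ × 9.3 × (58500)² = 1.118 × 10⁻⁵ × 9.3 × 3,422,250,000 ≈ 355,825 × g
RCF_min = 1.118 × 10⁻⁵ × 4.8 × (58500)² = 1.118 × 10⁻⁵ × 4.8 × 3,422,250,000 ≈ 183,651.6 × g
ΔRCF = 355,825 − 183,651.6 = 172,173.4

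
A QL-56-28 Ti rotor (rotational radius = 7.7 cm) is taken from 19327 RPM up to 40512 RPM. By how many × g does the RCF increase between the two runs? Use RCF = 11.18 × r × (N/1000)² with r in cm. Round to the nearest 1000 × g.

≈ 109000 × g

RCF₁ = 11.18 × 7.7 × (19.327)² = 11.18 × 7.7 × 373.532929 ≈ 32,156 × g
RCF₂ = 11.18 × 7.7 × (40.512)² = 11.18 × 7.7 × 1,641.222144 ≈ 141,286.2 × g
Increase = 141,286.2 − 32,156 = 109,130.2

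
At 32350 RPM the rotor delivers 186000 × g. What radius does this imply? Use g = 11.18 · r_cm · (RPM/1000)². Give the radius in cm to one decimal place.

15.9 cm

RCF = 11.18 × r × (N/1000)²
186000 = 11.18 × r × (32.35)²
r = 186000 / (11.18 × 1046.5225) = 186000 / 11700.12 ≈ 15.897 cm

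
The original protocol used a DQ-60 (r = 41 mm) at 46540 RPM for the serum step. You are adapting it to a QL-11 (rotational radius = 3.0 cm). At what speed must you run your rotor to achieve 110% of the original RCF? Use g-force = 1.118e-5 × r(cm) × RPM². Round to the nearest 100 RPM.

Original rotor: r = 41 mm = 4.1 cm
RCF_original = 1.118 × 10⁻⁵ × 4.1 × (46540)² = 1.118 × 10⁻⁵ × 4.1 × 2,165,971,600 ≈ 99,283.8 × g
Target RCF = 1.1 × 99,283.8 ≈ 109,212.2 × g
109,212.2 = 1.118 × 10⁻⁵ × 3 × N²
N² = 109,212.2 / (3.354 × 10⁻⁵) = 3,256,177,698
N ≈ √3,256,177,698 ≈ 57,062.9

≈ 57100 RPM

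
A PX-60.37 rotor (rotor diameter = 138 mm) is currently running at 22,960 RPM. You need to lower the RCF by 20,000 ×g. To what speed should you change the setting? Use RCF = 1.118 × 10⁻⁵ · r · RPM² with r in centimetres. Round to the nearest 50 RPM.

≈ 16350 RPM

r = 138 mm / 2 = 69 mm = 6.9 cm
Current RCF = 1.118 × 10⁻⁵ × 6.9 × (22960)² = 1.118 × 10⁻⁵ × 6.9 × 527,161,600 ≈ 40,666.3 × g
Target RCF = 40,666.3 − 20,000 = 20,666.3 × g
N² = 20,666.3 / (7.7142 × 10⁻⁵) = 267,899,458
N ≈ √267,899,458 ≈ 16,367.6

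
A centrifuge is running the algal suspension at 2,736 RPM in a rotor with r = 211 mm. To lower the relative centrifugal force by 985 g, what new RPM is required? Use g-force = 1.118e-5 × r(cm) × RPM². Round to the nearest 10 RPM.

r = 211 mm = 21.1 cm
Current RCF = 1.118 × 10⁻⁵ × 21.1 × (2736)² = 1.118 × 10⁻⁵ × 21.1 × 7,485,696 ≈ 1,765.9 × g
Target RCF = 1,765.9 − 985 = 780.9 × g
N² = 780.9 / (23.5898 × 10⁻⁵) = 3,310,329
N ≈ √3,310,329 ≈ 1,819.4

N₂ ≈ 1820 RPM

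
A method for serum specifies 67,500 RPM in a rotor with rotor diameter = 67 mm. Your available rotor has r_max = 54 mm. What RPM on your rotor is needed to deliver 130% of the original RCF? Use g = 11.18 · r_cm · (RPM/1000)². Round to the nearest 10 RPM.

≈ 60620 RPM

Original rotor: r = 67 mm / 2 = 33.5 mm = 3.35 cm
RCF = 11.18 × r × (N/1000)²
RCF_original = 11.18 × 3.35 × (67.5)² = 11.18 × 3.35 × 4,556.25 ≈ 170,645.2 × g
Target RCF = 1.3 × 170,645.2 ≈ 221,838.8 × g
Your rotor: r = 54 mm = 5.4 cm
221,838.8 = 11.18 × 5.4 × (N/1000)²
(N/1000)² = 221,838.8 / 60.372 = 3674.531
N = 1000 × √3674.531 ≈ 60,617.9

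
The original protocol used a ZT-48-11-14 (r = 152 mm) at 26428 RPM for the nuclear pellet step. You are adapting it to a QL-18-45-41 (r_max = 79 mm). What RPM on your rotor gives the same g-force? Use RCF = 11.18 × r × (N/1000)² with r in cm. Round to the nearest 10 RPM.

≈ 36660 RPM

Original rotor: r = 152 mm = 15.2 cm
RCF = 11.18 × r × (N/1000)²
RCF_original = 11.18 × 15.2 × (26.428)² = 11.18 × 15.2 × 698.439184 ≈ 118,690 × g
Your rotor: r = 79 mm = 7.9 cm
118,690 = 11.18 × 7.9 × (N/1000)²
(N/1000)² = 118,690 / 88.322 = 1343.833
N = 1000 × √1343.833 ≈ 36,658.3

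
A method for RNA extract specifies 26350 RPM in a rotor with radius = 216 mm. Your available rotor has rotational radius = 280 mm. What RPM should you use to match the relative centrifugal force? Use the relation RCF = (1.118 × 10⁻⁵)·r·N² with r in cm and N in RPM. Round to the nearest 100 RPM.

Original rotor: r = 216 mm = 21.6 cm
RCF = 1.118 × 10⁻⁵ × r × N²
RCF_original = 1.118 × 10⁻⁵ × 21.6 × (26350)² = 1.118 × 10⁻⁵ × 21.6 × 694,322,500 ≈ 167,670.6 × g
Your rotor: r = 280 mm = 28.0 cm
167,670.6 = 1.118 × 10⁻⁵ × 28 × N²
N² = 167,670.6 / (31.304 × 10⁻⁵) = 535,620,368
N ≈ √535,620,368 ≈ 23,143.5

23100 RPM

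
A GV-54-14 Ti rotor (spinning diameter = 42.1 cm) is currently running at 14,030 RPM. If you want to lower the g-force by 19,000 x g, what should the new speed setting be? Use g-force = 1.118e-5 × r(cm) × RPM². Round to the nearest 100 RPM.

r = 42.1 / 2 = 21.05 cm
Current RCF = 1.118 × 10⁻⁵ × 21.05 × (14030)² = 1.118 × 10⁻⁵ × 21.05 × 196,840,900 ≈ 46,324.3 × g
Target RCF = 46,324.3 − 19,000 = 27,324.3 × g
N² = 27,324.3 / (23.5339 × 10⁻⁵) = 116,106,128
N ≈ √116,106,128 ≈ 10,775.3

N₂ ≈ 10800 RPM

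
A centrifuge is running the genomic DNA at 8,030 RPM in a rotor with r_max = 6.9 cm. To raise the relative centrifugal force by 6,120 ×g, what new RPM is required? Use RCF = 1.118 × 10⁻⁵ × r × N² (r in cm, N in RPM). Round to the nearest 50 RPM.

≈ 12000 RPM

Current RCF = 1.118 × 10⁻⁵ × 6.9 × (8030)² = 1.118 × 10⁻⁵ × 6.9 × 64,480,900 ≈ 4,974.2 × g
Target RCF = 4,974.2 + 6,120 = 11,094.2 × g
N² = 11,094.2 / (7.7142 × 10⁻⁵) = 143,815,302
N ≈ √143,815,302 ≈ 11,992.3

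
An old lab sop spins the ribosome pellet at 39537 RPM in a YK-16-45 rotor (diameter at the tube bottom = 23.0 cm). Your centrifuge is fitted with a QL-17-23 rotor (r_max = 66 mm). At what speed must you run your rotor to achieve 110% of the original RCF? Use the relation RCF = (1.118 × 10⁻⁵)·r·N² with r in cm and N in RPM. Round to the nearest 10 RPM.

Original rotor: r = 23.0 / 2 = 11.5 cm
RCF = 1.118 × 10⁻⁵ × r × N²
RCF_original = 1.118 × 10⁻⁵ × 11.5 × (39537)² = 1.118 × 10⁻⁵ × 11.5 × 1,563,174,369 ≈ 200,977.3 × g
Target RCF = 1.1 × 200,977.3 ≈ 221,075 × g
Your rotor: r = 66 mm = 6.6 cm
221,075 = 1.118 × 10⁻⁵ × 6.6 × N²
N² = 221,075 / (7.3788 × 10⁻⁵) = 2,996,083,374
N ≈ √2,996,083,374 ≈ 54,736.5

≈ 54740 RPM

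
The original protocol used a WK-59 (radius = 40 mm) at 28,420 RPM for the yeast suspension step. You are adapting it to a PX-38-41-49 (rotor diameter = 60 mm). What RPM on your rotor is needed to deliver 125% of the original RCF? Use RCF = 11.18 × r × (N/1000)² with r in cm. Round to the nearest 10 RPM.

≈ 36690 RPM

Original rotor: r = 40 mm = 4.0 cm
RCF_original = 11.18 × 4 × (28.42)² = 11.18 × 4 × 807.6964 ≈ 36,120.2 × g
Target RCF = 1.25 × 36,120.2 ≈ 45,150.2 × g
Your rotor: r = 60 mm / 2 = 30 mm = 3 cm
45,150.2 = 11.18 × 3 × (N/1000)²
(N/1000)² = 45,150.2 / 33.54 = 1346.16
N = 1000 × √1346.16 ≈ 36,690.1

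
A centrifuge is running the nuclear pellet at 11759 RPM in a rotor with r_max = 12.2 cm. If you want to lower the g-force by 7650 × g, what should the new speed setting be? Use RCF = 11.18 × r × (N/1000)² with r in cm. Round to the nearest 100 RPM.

≈ 9100 RPM

Current RCF = 11.18 × 12.2 × (11.759)² = 11.18 × 12.2 × 138.274081 ≈ 18,860 × g
Target RCF = 18,860 − 7,650 = 11,210 × g
(N/1000)² = 11,210 / 136.396 = 82.18716
N = 1000 × √82.18716 ≈ 9,065.7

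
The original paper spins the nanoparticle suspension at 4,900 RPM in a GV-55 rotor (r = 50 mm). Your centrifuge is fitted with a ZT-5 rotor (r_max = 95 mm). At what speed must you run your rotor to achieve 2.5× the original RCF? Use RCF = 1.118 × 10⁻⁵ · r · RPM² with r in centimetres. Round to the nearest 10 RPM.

Original rotor: r = 50 mm = 5.0 cm
RCF_original = 1.118 × 10⁻⁵ × 5 × (4900)² = 1.118 × 10⁻⁵ × 5 × 24,010,000 ≈ 1,342.2 × g
Target RCF = 2.5 × 1,342.2 ≈ 3,355.5 × g
Your rotor: r = 95 mm = 9.5 cm
3,355.5 = 1.118 × 10⁻⁵ × 9.5 × N²
N² = 3,355.5 / (10.621 × 10⁻⁵) = 31,593,070
N ≈ √31,593,070 ≈ 5,620.8

5620 RPM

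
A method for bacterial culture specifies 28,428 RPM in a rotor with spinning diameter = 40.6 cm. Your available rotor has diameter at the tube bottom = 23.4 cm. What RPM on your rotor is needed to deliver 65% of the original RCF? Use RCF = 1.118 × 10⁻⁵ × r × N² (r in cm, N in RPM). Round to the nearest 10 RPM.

30190 RPM

Original rotor: r = 40.6 / 2 = 20.3 cm
RCF_original = 1.118 × 10⁻⁵ × 20.3 × (28428)² = 1.118 × 10⁻⁵ × 20.3 × 808,151,184 ≈ 183,413.1 × g
Target RCF = 0.65 × 183,413.1 ≈ 119,218.5 × g
Your rotor: r = 23.4 / 2 = 11.7 cm
119,218.5 = 1.118 × 10⁻⁵ × 11.7 × N²
N² = 119,218.5 / (13.0806 × 10⁻⁵) = 911,414,614
N ≈ √911,414,614 ≈ 30,189.6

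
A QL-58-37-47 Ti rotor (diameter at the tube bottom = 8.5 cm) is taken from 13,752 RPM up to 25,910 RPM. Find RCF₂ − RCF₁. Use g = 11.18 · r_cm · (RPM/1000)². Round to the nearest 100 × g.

r = 8.5 / 2 = 4.25 cm
RCF₁ = 11.18 × 4.25 × (13.752)² = 11.18 × 4.25 × 189.117504 ≈ 8,985.9 × g
RCF₂ = 11.18 × 4.25 × (25.91)² = 11.18 × 4.25 × 671.3281 ≈ 31,898.2 × g
Increase = 31,898.2 − 8,985.9 = 22,912.3

22900 × g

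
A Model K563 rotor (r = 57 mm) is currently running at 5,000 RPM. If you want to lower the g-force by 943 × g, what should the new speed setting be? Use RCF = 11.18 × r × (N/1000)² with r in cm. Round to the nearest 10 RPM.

r = 57 mm = 5.7 cm
Current RCF = 11.18 × 5.7 × (5)² = 11.18 × 5.7 × 25 ≈ 1,593.2 × g
Target RCF = 1,593.2 − 943 = 650.2 × g
(N/1000)² = 650.2 / 63.726 = 10.20306
N = 1000 × √10.20306 ≈ 3,194.2

N₂ ≈ 3190 RPM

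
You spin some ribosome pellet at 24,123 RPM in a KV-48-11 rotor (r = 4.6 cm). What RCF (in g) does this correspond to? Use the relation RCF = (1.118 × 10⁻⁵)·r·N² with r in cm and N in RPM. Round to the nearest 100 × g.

RCF = 1.118 × 10⁻⁵ × r × N²
RCF = 1.118 × 10⁻⁵ × 4.6 × (24123)² = 1.118 × 10⁻⁵ × 4.6 × 581,919,129 ≈ 29,926.9 × g

≈ 29900 g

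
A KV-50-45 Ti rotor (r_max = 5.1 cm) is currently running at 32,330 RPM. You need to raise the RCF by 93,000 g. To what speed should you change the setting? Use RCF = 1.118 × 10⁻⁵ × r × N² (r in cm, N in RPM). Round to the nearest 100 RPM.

≈ 51700 RPM

Current RCF = 1.118 × 10⁻⁵ × 5.1 × (32330)² = 1.118 × 10⁻⁵ × 5.1 × 1,045,228,900 ≈ 59,596.9 × g
Target RCF = 59,596.9 + 93,000 = 152,596.9 × g
N² = 152,596.9 / (5.7018 × 10⁻⁵) = 2,676,293,451
N ≈ √2,676,293,451 ≈ 51,732.9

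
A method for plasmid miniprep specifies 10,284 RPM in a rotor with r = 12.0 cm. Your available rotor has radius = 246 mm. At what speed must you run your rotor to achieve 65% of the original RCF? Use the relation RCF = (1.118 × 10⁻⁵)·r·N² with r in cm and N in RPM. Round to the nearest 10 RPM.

RCF = 1.118 × 10⁻⁵ × r × N²
RCF_original = 1.118 × 10⁻⁵ × 12 × (10284)² = 1.118 × 10⁻⁵ × 12 × 105,760,656 ≈ 14,188.8 × g
Target RCF = 0.65 × 14,188.8 ≈ 9,222.7 × g
Your rotor: r = 246 mm = 24.6 cm
9,222.7 = 1.118 × 10⁻⁵ × 24.6 × N²
N² = 9,222.7 / (27.5028 × 10⁻⁵) = 33,533,677
N ≈ √33,533,677 ≈ 5,790.8

5790 RPM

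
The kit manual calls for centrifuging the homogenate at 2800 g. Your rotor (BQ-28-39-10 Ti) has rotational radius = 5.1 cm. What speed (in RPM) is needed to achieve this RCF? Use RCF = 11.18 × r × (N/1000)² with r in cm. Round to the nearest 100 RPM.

N ≈ 7000 RPM

2,800 = 11.18 × 5.1 × (N/1000)²
(N/1000)² = 2,800 / 57.018 = 49.1073
N = 1000 × √49.1073 ≈ 7,007.7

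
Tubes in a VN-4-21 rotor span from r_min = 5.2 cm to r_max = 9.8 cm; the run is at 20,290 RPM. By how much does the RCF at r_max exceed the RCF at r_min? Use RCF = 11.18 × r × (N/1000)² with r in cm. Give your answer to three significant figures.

RCF_max = 11.18 × 9.8 × (20.29)² = 11.18 × 9.8 × 411.6841 ≈ 45,105.8 × g
RCF_min = 11.18 × 5.2 × (20.29)² = 11.18 × 5.2 × 411.6841 ≈ 23,933.7 × g
ΔRCF = 45,105.8 − 23,933.7 = 21,172.1

ΔRCF ≈ 21200 x g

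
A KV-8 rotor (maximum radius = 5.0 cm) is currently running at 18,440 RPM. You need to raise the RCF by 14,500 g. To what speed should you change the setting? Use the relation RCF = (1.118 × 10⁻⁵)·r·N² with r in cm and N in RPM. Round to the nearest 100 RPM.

N₂ ≈ 24500 RPM

Current RCF = 1.118 × 10⁻⁵ × 5 × (18440)² = 1.118 × 10⁻⁵ × 5 × 340,033,600 ≈ 19,007.9 × g
Target RCF = 19,007.9 + 14,500 = 33,507.9 × g
N² = 33,507.9 / (5.59 × 10⁻⁵) = 599,425,760
N ≈ √599,425,760 ≈ 24,483.2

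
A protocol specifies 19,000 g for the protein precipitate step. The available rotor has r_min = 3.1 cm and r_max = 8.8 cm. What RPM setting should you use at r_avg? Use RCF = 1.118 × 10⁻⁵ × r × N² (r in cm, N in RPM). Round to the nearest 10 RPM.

≈ 16900 RPM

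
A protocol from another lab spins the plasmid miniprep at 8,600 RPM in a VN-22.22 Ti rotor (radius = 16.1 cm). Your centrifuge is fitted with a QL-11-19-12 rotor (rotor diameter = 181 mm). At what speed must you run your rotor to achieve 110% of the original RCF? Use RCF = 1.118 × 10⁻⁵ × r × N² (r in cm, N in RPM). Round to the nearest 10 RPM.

12030 RPM

RCF_original = 1.118 × 10⁻⁵ × 16.1 × (8600)² = 1.118 × 10⁻⁵ × 16.1 × 73,960,000 ≈ 13,312.7 × g
Target RCF = 1.1 × 13,312.7 ≈ 14,644 × g
Your rotor: r = 181 mm / 2 = 90.5 mm = 9.05 cm
14,644 = 1.118 × 10⁻⁵ × 9.05 × N²
N² = 14,644 / (10.1179 × 10⁻⁵) = 144,733,591
N ≈ √144,733,591 ≈ 12,030.5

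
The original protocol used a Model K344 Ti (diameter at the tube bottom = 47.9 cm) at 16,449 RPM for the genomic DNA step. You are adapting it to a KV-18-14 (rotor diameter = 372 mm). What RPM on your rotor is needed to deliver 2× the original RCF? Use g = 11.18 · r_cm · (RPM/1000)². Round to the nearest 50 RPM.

26400 RPM

Original rotor: r = 47.9 / 2 = 23.95 cm
RCF_original = 11.18 × 23.95 × (16.449)² = 11.18 × 23.95 × 270.569601 ≈ 72,448 × g
Target RCF = 2 × 72,448 ≈ 144,896 × g
Your rotor: r = 372 mm / 2 = 186 mm = 18.6 cm
144,896 = 11.18 × 18.6 × (N/1000)²
(N/1000)² = 144,896 / 207.948 = 696.7896
N = 1000 × √696.7896 ≈ 26,396.8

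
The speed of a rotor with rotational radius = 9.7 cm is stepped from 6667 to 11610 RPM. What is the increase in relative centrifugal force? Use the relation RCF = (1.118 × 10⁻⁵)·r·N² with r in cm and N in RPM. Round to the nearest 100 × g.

RCF₁ = 1.118 × 10⁻⁵ × 9.7 × (6667)² = 1.118 × 10⁻⁵ × 9.7 × 44,448,889 ≈ 4,820.3 × g
RCF₂ = 1.118 × 10⁻⁵ × 9.7 × (11610)² = 1.118 × 10⁻⁵ × 9.7 × 134,792,100 ≈ 14,617.7 × g
Increase = 14,617.7 − 4,820.3 = 9,797.4

≈ 9800 ×g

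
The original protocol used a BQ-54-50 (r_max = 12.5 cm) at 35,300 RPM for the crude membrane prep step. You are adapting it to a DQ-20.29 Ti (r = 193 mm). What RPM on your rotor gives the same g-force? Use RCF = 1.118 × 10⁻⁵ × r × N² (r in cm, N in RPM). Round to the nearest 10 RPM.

RCF_original = 1.118 × 10⁻⁵ × 12.5 × (35300)² = 1.118 × 10⁻⁵ × 12.5 × 1,246,090,000 ≈ 174,141.1 × g
Your rotor: r = 193 mm = 19.3 cm
174,141.1 = 1.118 × 10⁻⁵ × 19.3 × N²
N² = 174,141.1 / (21.5774 × 10⁻⁵) = 807,053,213
N ≈ √807,053,213 ≈ 28,408.7

≈ 28410 RPM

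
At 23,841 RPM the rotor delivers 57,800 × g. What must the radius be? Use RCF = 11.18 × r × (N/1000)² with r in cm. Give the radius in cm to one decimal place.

RCF = 11.18 × r × (N/1000)²
57800 = 11.18 × r × (23.841)²
r = 57800 / (11.18 × 568.393281) = 57800 / 6354.637 ≈ 9.096 cm

≈ 9.1 cm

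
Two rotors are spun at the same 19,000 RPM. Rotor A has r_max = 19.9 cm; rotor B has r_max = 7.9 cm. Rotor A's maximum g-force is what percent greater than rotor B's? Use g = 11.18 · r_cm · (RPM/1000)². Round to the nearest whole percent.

152%

At equal RPM, RCF scales linearly with r: ratio = 19.9 / 7.9 = 2.5190.
So rotor A delivers 151.9% more g-force.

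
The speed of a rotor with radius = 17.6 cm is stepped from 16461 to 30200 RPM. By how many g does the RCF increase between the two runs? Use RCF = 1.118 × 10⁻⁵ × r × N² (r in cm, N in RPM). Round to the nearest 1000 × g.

126000 g

RCF₁ = 1.118 × 10⁻⁵ × 17.6 × (16461)² = 1.118 × 10⁻⁵ × 17.6 × 270,964,521 ≈ 53,317.1 × g
RCF₂ = 1.118 × 10⁻⁵ × 17.6 × (30200)² = 1.118 × 10⁻⁵ × 17.6 × 912,040,000 ≈ 179,460.3 × g
Increase = 179,460.3 − 53,317.1 = 126,143.2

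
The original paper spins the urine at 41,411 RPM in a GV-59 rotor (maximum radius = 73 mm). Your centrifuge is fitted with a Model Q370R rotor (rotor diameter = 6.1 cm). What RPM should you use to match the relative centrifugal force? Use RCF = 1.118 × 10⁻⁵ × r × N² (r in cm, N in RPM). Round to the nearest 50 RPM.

64050 RPM

Original rotor: r = 73 mm = 7.3 cm
RCF = 1.118 × 10⁻⁵ × r × N²
RCF_original = 1.118 × 10⁻⁵ × 7.3 × (41411)² = 1.118 × 10⁻⁵ × 7.3 × 1,714,870,921 ≈ 139,957.5 × g
Your rotor: r = 6.1 / 2 = 3.05 cm
139,957.5 = 1.118 × 10⁻⁵ × 3.05 × N²
N² = 139,957.5 / (3.4099 × 10⁻⁵) = 4,104,445,878
N ≈ √4,104,445,878 ≈ 64,065.9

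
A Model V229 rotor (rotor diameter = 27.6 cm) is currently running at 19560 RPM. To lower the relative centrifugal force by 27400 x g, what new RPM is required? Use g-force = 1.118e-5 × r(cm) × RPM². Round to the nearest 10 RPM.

≈ 14320 RPM

r = 27.6 / 2 = 13.8 cm
Current RCF = 1.118 × 10⁻⁵ × 13.8 × (19560)² = 1.118 × 10⁻⁵ × 13.8 × 382,593,600 ≈ 59,028.1 × g
Target RCF = 59,028.1 − 27,400 = 31,628.1 × g
N² = 31,628.1 / (15.4284 × 10⁻⁵) = 204,999,222
N ≈ √204,999,222 ≈ 14,317.8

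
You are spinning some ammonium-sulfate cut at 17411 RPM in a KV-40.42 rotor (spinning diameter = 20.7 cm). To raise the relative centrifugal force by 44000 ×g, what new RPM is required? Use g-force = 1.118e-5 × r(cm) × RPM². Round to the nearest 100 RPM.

r = 20.7 / 2 = 10.35 cm
Current RCF = 1.118 × 10⁻⁵ × 10.35 × (17411)² = 1.118 × 10⁻⁵ × 10.35 × 303,142,921 ≈ 35,077.6 × g
Target RCF = 35,077.6 + 44,000 = 79,077.6 × g
N² = 79,077.6 / (11.5713 × 10⁻⁵) = 683,394,260
N ≈ √683,394,260 ≈ 26,141.8

N₂ ≈ 26100 RPM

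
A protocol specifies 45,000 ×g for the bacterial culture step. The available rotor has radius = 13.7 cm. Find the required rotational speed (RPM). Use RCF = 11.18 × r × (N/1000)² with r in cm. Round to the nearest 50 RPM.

RCF = 11.18 × r × (N/1000)²
45,000 = 11.18 × 13.7 × (N/1000)²
(N/1000)² = 45,000 / 153.166 = 293.7989
N = 1000 × √293.7989 ≈ 17,140.6

17150 RPM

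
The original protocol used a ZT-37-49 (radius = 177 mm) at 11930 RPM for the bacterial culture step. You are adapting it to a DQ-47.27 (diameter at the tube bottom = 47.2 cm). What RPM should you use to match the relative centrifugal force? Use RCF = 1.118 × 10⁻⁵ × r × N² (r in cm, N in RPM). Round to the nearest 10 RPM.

Original rotor: r = 177 mm = 17.7 cm
RCF = 1.118 × 10⁻⁵ × r × N²
RCF_original = 1.118 × 10⁻⁵ × 17.7 × (11930)² = 1.118 × 10⁻⁵ × 17.7 × 142,324,900 ≈ 28,164.1 × g
Your rotor: r = 47.2 / 2 = 23.6 cm
28,164.1 = 1.118 × 10⁻⁵ × 23.6 × N²
N² = 28,164.1 / (26.3848 × 10⁻⁵) = 106,743,655
N ≈ √106,743,655 ≈ 10,331.7

≈ 10330 RPM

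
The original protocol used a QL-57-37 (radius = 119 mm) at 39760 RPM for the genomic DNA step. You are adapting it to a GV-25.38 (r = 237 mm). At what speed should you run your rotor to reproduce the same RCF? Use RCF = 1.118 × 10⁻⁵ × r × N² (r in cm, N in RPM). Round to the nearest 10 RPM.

28170 RPM

Original rotor: r = 119 mm = 11.9 cm
RCF = 1.118 × 10⁻⁵ × r × N²
RCF_original = 1.118 × 10⁻⁵ × 11.9 × (39760)² = 1.118 × 10⁻⁵ × 11.9 × 1,580,857,600 ≈ 210,320.5 × g
Your rotor: r = 237 mm = 23.7 cm
210,320.5 = 1.118 × 10⁻⁵ × 23.7 × N²
N² = 210,320.5 / (26.4966 × 10⁻⁵) = 793,764,106
N ≈ √793,764,106 ≈ 28,173.8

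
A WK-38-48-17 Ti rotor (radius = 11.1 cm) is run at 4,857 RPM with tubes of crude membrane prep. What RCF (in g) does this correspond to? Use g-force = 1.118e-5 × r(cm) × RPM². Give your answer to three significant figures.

≈ 2930 g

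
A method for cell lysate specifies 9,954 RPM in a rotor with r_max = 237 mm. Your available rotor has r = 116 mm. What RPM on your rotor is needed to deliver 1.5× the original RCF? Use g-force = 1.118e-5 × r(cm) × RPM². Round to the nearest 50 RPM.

Original rotor: r = 237 mm = 23.7 cm
RCF = 1.118 × 10⁻⁵ × r × N²
RCF_original = 1.118 × 10⁻⁵ × 23.7 × (9954)² = 1.118 × 10⁻⁵ × 23.7 × 99,082,116 ≈ 26,253.4 × g
Target RCF = 1.5 × 26,253.4 ≈ 39,380.1 × g
Your rotor: r = 116 mm = 11.6 cm
39,380.1 = 1.118 × 10⁻⁵ × 11.6 × N²
N² = 39,380.1 / (12.9688 × 10⁻⁵) = 303,652,612
N ≈ √303,652,612 ≈ 17,425.6

17450 RPM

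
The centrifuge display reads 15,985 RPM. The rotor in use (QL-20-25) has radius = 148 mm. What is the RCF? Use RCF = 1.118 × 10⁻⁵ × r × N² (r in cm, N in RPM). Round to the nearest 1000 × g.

RCF ≈ 42000 x g

r = 148 mm = 14.8 cm
RCF = 1.118 × 10⁻⁵ × 14.8 × (15985)² = 1.118 × 10⁻⁵ × 14.8 × 255,520,225 ≈ 42,279.4 × g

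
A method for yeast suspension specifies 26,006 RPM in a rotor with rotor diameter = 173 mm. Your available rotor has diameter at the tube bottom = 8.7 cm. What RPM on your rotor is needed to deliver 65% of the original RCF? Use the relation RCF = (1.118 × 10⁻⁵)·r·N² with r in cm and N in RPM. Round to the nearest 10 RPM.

≈ 29570 RPM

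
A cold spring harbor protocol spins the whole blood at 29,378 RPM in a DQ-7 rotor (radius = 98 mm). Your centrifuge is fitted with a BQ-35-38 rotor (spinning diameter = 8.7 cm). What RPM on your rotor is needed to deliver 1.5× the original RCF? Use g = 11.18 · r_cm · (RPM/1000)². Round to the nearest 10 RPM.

Original rotor: r = 98 mm = 9.8 cm
RCF_original = 11.18 × 9.8 × (29.378)² = 11.18 × 9.8 × 863.066884 ≈ 94,561.1 × g
Target RCF = 1.5 × 94,561.1 ≈ 141,841.7 × g
Your rotor: r = 8.7 / 2 = 4.35 cm
141,841.7 = 11.18 × 4.35 × (N/1000)²
(N/1000)² = 141,841.7 / 48.633 = 2916.573
N = 1000 × √2916.573 ≈ 54,005.3

≈ 54010 RPM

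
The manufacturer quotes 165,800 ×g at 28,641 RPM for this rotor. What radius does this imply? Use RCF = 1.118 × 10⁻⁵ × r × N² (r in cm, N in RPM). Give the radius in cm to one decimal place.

18.1 cm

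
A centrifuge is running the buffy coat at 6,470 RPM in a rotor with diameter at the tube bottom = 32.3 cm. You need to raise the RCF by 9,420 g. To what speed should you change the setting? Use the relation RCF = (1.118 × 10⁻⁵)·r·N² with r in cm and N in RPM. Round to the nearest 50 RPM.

r = 32.3 / 2 = 16.15 cm
Current RCF = 1.118 × 10⁻⁵ × 16.15 × (6470)² = 1.118 × 10⁻⁵ × 16.15 × 41,860,900 ≈ 7,558.3 × g
Target RCF = 7,558.3 + 9,420 = 16,978.3 × g
N² = 16,978.3 / (18.0557 × 10⁻⁵) = 94,032,909
N ≈ √94,032,909 ≈ 9,697.1

9700 RPM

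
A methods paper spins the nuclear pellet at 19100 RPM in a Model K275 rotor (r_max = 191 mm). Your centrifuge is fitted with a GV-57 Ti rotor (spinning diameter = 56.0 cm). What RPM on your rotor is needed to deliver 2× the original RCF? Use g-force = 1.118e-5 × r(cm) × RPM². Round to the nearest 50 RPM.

22300 RPM

Original rotor: r = 191 mm = 19.1 cm
RCF = 1.118 × 10⁻⁵ × r × N²
RCF_original = 1.118 × 10⁻⁵ × 19.1 × (19100)² = 1.118 × 10⁻⁵ × 19.1 × 364,810,000 ≈ 77,900.8 × g
Target RCF = 2 × 77,900.8 ≈ 155,801.6 × g
Your rotor: r = 56.0 / 2 = 28 cm
155,801.6 = 1.118 × 10⁻⁵ × 28 × N²
N² = 155,801.6 / (31.304 × 10⁻⁵) = 497,705,086
N ≈ √497,705,086 ≈ 22,309.3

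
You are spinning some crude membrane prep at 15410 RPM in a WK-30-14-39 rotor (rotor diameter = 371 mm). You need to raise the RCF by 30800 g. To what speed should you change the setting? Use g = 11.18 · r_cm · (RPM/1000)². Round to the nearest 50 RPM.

N₂ ≈ 19650 RPM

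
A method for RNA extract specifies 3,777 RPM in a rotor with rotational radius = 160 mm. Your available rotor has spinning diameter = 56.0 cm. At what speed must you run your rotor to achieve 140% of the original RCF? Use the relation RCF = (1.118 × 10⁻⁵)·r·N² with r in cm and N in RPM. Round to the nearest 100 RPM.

3400 RPM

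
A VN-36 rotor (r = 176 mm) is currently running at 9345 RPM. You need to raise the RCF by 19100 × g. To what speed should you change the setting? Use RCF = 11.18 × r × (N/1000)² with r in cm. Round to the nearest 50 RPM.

≈ 13600 RPM

r = 176 mm = 17.6 cm
Current RCF = 11.18 × 17.6 × (9.345)² = 11.18 × 17.6 × 87.329025 ≈ 17,183.6 × g
Target RCF = 17,183.6 + 19,100 = 36,283.6 × g
(N/1000)² = 36,283.6 / 196.768 = 184.3979
N = 1000 × √184.3979 ≈ 13,579.3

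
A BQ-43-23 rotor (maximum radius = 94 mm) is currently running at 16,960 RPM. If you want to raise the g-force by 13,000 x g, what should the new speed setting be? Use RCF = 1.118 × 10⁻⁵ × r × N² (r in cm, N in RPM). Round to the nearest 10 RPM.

r = 94 mm = 9.4 cm
Current RCF = 1.118 × 10⁻⁵ × 9.4 × (16960)² = 1.118 × 10⁻⁵ × 9.4 × 287,641,600 ≈ 30,228.8 × g
Target RCF = 30,228.8 + 13,000 = 43,228.8 × g
N² = 43,228.8 / (10.5092 × 10⁻⁵) = 411,342,443
N ≈ √411,342,443 ≈ 20,281.6

≈ 20280 RPM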